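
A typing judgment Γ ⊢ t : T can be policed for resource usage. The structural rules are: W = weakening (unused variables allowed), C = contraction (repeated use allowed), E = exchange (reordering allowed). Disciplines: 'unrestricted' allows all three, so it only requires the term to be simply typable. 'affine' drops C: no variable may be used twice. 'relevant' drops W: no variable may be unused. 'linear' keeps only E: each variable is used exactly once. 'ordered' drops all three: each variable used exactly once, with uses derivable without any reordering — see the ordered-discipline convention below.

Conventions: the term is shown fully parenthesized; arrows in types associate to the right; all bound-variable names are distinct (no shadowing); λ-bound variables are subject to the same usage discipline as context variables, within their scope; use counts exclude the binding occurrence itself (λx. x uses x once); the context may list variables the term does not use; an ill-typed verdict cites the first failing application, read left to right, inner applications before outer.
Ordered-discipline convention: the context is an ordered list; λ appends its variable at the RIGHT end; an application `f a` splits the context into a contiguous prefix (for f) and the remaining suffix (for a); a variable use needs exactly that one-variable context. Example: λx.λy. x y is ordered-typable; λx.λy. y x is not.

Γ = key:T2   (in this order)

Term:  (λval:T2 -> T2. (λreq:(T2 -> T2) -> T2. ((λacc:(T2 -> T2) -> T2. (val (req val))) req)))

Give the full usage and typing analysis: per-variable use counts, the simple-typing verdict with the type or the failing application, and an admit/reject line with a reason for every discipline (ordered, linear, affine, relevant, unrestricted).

usage: key: 0, val (bound): 2, req (bound): 2, acc (bound): 0
uses in reading order: val, req, val, req
typing: the term checks, with type (T2 -> T2) -> ((T2 -> T2) -> T2) -> T2
ordered: ✗, val ×2, req ×2 used more than once (contraction); key, acc never used (weakening)
linear: ✗, val ×2, req ×2 used more than once (contraction); key, acc never used (weakening)
affine: ✗, val ×2, req ×2 used more than once (contraction)
relevant: ✗, key, acc never used (weakening)
unrestricted: ✓, simply typable at (T2 -> T2) -> ((T2 -> T2) -> T2) -> T2; W, C, E all held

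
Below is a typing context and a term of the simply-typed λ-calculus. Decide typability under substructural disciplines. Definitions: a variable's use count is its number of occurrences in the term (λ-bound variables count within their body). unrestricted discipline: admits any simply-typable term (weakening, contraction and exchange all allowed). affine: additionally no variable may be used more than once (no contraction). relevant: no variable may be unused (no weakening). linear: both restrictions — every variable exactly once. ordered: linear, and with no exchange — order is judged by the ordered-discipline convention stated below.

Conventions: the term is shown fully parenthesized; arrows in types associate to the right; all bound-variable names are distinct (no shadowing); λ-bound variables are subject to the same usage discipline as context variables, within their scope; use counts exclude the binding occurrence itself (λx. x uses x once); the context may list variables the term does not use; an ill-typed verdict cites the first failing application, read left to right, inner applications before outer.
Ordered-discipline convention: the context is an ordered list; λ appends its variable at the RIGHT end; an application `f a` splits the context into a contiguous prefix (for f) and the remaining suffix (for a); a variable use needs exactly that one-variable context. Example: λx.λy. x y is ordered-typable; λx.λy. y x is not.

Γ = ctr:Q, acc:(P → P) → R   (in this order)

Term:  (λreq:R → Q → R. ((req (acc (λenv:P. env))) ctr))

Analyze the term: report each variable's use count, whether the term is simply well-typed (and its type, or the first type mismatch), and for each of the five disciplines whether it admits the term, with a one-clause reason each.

counts: ctr=1; acc=1; req (bound)=1; env (bound)=1
left-to-right use order: req, acc, env, ctr
typing: the term checks, with type (R → Q → R) → R
ordered: ✗ — needs exchange: uses follow req, acc, env, ctr
linear: ✓ — each of ctr, acc, req, env used exactly once
affine: ✓ — no duplicate uses among ctr, acc, req, env
relevant: ✓ — none of ctr, acc, req, env goes unused
unrestricted: ✓ — simply typable at (R → Q → R) → R; W, C, E all held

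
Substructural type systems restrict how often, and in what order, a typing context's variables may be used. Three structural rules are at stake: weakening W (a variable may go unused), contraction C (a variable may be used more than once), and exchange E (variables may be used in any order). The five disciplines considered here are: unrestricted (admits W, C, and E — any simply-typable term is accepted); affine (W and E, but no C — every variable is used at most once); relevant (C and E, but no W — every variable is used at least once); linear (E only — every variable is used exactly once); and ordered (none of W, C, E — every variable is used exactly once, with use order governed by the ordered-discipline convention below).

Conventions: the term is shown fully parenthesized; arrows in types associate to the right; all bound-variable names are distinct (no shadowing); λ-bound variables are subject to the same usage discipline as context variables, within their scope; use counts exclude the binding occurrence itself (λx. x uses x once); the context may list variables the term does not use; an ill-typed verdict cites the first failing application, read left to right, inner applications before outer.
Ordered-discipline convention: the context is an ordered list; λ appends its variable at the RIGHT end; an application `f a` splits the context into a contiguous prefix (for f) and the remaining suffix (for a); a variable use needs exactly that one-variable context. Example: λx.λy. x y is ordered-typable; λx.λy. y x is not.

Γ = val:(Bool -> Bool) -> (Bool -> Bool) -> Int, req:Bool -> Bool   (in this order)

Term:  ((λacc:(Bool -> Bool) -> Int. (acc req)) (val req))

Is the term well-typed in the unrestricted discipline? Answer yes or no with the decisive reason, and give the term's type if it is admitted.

yes — typability at Int is all that's needed; term : Int
usage: val ×1; req ×2; acc (bound) ×1
order of uses: acc, req, val, req
typing: the term checks, with type Int
all disciplines: ordered ✗ | linear ✗ | affine ✗ | relevant ✓ | unrestricted ✓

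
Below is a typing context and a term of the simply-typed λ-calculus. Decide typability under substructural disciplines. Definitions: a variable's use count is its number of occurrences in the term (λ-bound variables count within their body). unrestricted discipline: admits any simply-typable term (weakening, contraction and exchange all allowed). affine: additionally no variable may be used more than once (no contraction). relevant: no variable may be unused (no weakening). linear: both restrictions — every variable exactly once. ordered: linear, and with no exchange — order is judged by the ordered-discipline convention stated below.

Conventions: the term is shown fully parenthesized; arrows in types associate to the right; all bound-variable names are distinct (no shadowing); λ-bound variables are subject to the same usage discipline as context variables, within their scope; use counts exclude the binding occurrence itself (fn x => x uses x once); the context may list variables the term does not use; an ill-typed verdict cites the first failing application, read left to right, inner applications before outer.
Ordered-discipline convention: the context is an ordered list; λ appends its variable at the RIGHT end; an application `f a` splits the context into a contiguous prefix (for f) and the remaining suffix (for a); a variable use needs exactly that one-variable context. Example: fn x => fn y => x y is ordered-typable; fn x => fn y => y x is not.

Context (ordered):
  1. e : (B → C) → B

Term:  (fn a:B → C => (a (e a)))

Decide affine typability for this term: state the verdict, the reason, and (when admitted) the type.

no — repeated use of a ×2
use counts: e ×1, a (λ-bound) ×2
uses in reading order: a, e, a
typing: the term checks, with type (B → C) → C
across the five disciplines: ordered ✗; linear ✗; affine ✗; relevant ✓; unrestricted ✓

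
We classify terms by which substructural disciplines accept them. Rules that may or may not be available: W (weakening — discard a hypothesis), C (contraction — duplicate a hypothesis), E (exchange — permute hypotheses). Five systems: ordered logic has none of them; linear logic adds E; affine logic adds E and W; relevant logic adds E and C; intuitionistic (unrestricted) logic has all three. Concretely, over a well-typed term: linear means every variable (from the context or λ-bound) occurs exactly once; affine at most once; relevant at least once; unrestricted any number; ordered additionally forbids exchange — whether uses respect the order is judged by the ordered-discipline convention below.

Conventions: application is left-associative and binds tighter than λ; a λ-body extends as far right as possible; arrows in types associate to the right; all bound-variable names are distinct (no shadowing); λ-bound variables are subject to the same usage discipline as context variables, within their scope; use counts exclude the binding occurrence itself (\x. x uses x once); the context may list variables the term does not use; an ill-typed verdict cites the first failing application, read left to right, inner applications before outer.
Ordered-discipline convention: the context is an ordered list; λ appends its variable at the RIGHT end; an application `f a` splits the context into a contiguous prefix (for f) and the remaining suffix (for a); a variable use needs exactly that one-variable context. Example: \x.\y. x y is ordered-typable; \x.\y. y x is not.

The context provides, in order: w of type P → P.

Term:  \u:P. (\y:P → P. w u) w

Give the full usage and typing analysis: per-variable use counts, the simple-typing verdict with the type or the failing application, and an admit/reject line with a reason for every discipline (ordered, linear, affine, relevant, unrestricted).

counts: w: 2, u (bound): 1, y (bound): 0
order of uses: w, u, w
typing: ✓ — P → P
ordered: ✗ — repeated use of w ×2; y left unused
linear: ✗ — repeated use of w ×2; y left unused
affine: ✗ — repeated use of w ×2
relevant: ✗ — y left unused
unrestricted: ✓ — well-typed at P → P; no restrictions here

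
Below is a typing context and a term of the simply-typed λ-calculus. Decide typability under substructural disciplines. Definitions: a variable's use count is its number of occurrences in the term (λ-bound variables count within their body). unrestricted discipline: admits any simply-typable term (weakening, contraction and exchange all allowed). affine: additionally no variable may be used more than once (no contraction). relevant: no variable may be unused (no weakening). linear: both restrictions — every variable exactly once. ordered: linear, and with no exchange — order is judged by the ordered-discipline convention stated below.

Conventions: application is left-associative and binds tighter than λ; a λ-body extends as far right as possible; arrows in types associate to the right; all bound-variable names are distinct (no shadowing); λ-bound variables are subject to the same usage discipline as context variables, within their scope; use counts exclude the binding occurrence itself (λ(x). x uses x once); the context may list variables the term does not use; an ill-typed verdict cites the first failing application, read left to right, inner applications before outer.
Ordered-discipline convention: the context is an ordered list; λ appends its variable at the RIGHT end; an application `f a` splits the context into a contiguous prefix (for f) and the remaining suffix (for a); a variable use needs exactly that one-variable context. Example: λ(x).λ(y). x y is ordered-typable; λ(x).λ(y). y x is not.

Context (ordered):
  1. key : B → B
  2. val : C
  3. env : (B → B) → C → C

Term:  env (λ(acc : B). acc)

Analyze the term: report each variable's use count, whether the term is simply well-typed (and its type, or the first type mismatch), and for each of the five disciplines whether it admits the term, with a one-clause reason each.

usage: key: 0, val: 0, env: 1, acc (λ-bound): 1
uses in reading order: env, acc
typing: ✓ — C → C
ordered ✗ (unused: key, val — weakening required)
linear ✗ (unused: key, val — weakening required)
affine ✓ (key, val, env, acc: no repeats, contraction unneeded)
relevant ✗ (unused: key, val — weakening required)
unrestricted ✓ (type-checks (C → C) and nothing is barred)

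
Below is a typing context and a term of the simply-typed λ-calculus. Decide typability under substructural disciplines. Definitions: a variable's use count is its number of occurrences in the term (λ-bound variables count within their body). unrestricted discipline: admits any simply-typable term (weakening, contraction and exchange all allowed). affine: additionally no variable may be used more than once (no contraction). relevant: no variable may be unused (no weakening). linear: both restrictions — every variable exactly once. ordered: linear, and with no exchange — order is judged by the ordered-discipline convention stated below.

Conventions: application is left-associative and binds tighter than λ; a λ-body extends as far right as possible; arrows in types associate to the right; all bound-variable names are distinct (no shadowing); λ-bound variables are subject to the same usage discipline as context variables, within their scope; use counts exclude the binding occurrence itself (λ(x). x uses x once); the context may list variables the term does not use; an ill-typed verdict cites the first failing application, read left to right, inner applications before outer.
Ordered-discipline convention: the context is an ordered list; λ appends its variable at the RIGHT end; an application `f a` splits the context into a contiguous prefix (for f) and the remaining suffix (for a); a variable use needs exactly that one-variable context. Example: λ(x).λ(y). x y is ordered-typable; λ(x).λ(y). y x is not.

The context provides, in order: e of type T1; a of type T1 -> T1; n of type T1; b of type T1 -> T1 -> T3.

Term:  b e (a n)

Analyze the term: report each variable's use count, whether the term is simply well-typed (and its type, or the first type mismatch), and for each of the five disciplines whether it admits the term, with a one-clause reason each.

counts: e=1; a=1; n=1; b=1
use order (left to right): b, e, a, n
typing: the term checks, with type T3
ordered: ✗ — use order b, e, a, n needs exchange
linear: ✓ — e, a, n, b: one use apiece
affine: ✓ — e, a, n, b: no repeats, contraction unneeded
relevant: ✓ — e, a, n, b: all used, weakening unneeded
unrestricted: ✓ — type-checks (T3) and nothing is barred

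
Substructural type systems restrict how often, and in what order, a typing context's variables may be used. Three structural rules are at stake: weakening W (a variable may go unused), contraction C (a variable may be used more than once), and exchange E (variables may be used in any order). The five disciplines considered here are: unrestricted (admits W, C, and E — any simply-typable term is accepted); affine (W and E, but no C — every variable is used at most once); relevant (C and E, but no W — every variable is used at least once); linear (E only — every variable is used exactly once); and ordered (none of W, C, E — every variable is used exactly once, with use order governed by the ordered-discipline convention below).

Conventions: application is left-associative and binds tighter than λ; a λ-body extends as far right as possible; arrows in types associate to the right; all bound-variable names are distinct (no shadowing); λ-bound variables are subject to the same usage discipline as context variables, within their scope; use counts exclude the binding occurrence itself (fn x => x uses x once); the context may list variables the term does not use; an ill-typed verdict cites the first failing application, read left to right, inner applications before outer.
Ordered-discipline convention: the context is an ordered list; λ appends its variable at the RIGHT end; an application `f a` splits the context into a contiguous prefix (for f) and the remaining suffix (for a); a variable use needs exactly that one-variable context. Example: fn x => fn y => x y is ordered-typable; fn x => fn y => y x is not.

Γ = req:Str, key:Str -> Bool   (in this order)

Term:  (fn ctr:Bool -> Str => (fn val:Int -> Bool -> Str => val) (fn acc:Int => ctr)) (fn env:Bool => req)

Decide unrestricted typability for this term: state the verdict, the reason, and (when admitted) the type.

yes — type-checks (Int -> Bool -> Str) and nothing is barred; term : Int -> Bool -> Str
variable uses: req=1, key=0, ctr (λ-bound)=1, val (λ-bound)=1, acc (λ-bound)=0, env (λ-bound)=0
use order (left to right): val, ctr, req
typing: the term checks, with type Int -> Bool -> Str
across the five disciplines: ordered ✗, linear ✗, affine ✓, relevant ✗, unrestricted ✓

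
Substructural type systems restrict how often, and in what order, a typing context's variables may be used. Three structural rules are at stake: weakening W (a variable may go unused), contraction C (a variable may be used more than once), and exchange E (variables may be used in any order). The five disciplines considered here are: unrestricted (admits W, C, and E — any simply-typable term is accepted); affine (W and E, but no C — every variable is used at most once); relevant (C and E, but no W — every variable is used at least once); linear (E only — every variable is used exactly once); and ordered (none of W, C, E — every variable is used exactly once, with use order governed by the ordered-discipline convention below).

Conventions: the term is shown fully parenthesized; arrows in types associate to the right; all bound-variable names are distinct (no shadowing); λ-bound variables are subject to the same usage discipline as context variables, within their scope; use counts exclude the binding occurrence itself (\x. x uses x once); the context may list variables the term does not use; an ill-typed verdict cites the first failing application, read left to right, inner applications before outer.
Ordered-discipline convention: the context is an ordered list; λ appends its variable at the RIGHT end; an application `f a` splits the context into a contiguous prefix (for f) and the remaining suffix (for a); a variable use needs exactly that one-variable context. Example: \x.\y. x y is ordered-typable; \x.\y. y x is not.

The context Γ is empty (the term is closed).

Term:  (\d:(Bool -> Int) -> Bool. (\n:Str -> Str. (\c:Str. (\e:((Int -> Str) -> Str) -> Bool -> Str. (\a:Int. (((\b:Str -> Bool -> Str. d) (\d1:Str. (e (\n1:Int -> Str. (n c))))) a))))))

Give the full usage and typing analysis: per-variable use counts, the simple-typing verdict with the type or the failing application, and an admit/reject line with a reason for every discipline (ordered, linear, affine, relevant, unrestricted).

variable uses: d (λ-bound) ×1, n (λ-bound) ×1, c (λ-bound) ×1, e (λ-bound) ×1, a (λ-bound) ×1, b (λ-bound) ×0, d1 (λ-bound) ×0, n1 (λ-bound) ×0
order of uses: d, e, n, c, a
typing: ill-typed: an application expects Bool -> Int but receives Int
ordered ✗ (the type mismatch rejects it)
linear ✗ (not simply typable)
affine ✗ (fails simple typing)
relevant ✗ (a type mismatch blocks all five)
unrestricted ✗ (the type mismatch rejects it)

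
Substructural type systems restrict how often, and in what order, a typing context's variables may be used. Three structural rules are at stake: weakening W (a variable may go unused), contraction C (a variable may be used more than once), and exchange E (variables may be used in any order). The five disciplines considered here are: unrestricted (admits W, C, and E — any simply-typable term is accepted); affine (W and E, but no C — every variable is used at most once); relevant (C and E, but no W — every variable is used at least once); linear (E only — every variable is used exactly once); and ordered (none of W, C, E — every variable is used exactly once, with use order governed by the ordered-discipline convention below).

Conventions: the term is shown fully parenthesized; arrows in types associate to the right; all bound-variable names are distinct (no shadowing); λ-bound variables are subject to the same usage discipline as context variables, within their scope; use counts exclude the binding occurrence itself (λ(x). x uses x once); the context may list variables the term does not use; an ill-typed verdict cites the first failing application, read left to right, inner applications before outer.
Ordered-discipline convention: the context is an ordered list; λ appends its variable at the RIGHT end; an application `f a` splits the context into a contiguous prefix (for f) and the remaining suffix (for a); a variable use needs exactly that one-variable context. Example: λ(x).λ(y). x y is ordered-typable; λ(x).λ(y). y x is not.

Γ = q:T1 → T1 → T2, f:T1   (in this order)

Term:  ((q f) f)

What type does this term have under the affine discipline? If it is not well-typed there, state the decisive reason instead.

not well-typed under affine — f ×2 used more than once (contraction)
use counts: q ×1, f ×2
order of uses: q, f, f
typing: well-typed — term : T2
per-discipline verdicts: ordered ✗; linear ✗; affine ✗; relevant ✓; unrestricted ✓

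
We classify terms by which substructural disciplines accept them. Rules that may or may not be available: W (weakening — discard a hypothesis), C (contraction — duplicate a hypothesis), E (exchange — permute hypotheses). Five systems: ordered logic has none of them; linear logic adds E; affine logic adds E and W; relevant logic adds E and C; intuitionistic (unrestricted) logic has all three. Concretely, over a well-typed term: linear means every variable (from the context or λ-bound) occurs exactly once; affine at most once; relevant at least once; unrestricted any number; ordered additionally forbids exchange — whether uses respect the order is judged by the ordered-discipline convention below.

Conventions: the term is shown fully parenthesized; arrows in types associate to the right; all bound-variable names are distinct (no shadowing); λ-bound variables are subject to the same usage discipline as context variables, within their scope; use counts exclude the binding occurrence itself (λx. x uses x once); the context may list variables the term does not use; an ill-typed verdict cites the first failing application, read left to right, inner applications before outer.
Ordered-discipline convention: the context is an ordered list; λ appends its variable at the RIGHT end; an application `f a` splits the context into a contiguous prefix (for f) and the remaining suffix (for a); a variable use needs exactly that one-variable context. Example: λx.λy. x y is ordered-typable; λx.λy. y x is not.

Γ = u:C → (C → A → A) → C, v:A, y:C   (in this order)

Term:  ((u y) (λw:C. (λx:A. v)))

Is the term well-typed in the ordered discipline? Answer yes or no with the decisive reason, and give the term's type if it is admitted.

no — w, x never used (weakening)
usage: u=1, v=1, y=1, w (λ-bound)=0, x (λ-bound)=0
use order (left to right): u, y, v
typing: ✓ — C
summary: ordered ✗ | linear ✗ | affine ✓ | relevant ✗ | unrestricted ✓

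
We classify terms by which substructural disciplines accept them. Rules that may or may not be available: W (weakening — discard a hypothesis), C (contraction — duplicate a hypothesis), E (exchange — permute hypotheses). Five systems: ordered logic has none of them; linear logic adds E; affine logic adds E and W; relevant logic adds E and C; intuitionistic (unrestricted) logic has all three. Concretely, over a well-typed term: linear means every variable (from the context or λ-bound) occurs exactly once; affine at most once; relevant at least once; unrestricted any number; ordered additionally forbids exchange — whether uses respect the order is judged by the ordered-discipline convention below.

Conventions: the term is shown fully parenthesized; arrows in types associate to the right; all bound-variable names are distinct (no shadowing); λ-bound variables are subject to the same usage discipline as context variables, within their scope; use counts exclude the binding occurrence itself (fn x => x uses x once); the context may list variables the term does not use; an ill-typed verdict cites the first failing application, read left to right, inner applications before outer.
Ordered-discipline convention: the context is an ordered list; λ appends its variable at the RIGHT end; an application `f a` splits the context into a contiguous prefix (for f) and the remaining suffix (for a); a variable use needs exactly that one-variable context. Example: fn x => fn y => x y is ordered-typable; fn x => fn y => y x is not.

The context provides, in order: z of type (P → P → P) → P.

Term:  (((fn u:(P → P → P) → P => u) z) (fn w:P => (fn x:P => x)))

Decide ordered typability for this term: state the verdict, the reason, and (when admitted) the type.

no — unused: w — weakening required
use counts: z: 1; u (bound): 1; w (bound): 0; x (bound): 1
uses in reading order: u, z, x
typing: ✓ — P
across the five disciplines: ordered ✗; linear ✗; affine ✓; relevant ✗; unrestricted ✓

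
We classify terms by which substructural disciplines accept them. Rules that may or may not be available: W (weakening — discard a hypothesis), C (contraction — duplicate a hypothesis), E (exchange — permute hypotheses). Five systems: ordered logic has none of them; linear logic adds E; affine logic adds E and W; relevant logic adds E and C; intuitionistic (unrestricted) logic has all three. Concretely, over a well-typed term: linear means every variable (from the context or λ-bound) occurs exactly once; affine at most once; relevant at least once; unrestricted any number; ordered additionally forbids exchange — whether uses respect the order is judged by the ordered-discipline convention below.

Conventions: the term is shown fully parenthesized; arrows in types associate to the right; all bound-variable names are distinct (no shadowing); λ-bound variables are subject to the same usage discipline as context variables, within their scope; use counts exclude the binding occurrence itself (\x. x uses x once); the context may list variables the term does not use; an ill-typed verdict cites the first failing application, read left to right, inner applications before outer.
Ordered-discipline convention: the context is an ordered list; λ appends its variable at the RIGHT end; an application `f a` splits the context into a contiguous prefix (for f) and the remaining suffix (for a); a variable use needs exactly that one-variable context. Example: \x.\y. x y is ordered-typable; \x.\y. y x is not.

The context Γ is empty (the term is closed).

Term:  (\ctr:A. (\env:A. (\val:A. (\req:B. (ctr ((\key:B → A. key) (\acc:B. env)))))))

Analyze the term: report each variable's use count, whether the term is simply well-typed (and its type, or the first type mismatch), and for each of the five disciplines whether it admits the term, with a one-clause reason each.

variable uses: ctr [bound]=1, env [bound]=1, val [bound]=0, req [bound]=0, key [bound]=1, acc [bound]=0
use order (left to right): ctr, key, env
typing: ill-typed: applying a non-function (A)
ordered: ✗, not simply typable
linear: ✗, fails simple typing
affine: ✗, a type mismatch blocks all five
relevant: ✗, the type mismatch rejects it
unrestricted: ✗, not simply typable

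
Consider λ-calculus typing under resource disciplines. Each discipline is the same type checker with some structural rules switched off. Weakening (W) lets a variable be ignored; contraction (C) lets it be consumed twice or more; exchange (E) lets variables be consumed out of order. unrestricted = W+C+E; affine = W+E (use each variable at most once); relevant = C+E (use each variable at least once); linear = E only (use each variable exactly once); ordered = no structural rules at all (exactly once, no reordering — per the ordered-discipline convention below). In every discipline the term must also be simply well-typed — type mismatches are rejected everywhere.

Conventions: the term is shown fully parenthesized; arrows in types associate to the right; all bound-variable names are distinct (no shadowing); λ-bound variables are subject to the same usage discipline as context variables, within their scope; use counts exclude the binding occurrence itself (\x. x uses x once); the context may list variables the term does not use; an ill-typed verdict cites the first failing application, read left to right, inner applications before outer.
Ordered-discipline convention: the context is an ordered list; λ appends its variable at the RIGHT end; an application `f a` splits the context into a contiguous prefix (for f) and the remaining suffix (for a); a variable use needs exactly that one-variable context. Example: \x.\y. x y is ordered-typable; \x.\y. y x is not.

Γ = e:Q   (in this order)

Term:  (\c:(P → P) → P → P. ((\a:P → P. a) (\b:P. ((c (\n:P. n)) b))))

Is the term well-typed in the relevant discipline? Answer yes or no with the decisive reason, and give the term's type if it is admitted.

no — needs weakening: e unused
counts: e: 0, c (bound): 1, a (bound): 1, b (bound): 1, n (bound): 1
left-to-right use order: a, c, n, b
typing: well-typed — term : ((P → P) → P → P) → P → P
summary: ordered ✗ | linear ✗ | affine ✓ | relevant ✗ | unrestricted ✓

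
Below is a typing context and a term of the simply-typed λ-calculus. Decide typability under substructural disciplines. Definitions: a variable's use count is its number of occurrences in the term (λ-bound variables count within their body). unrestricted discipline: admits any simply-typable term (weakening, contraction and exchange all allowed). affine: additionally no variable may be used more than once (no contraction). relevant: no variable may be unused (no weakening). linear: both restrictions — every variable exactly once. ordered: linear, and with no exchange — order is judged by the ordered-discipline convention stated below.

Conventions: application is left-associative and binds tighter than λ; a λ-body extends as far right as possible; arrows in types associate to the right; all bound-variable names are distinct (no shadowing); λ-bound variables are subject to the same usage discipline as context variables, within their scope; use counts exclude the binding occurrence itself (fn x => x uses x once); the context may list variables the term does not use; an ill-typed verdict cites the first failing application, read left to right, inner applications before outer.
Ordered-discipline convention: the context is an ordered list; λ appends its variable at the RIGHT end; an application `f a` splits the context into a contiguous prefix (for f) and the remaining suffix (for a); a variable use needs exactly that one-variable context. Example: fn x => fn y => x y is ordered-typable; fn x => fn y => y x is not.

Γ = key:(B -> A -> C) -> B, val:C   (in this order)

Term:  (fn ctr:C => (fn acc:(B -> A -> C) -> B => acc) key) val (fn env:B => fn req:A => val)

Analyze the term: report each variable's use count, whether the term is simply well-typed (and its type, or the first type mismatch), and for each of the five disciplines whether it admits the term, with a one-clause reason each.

usage: key: 1; val: 2; ctr (bound): 0; acc (bound): 1; env (bound): 0; req (bound): 0
order of uses: acc, key, val, val
typing: ✓ — B
ordered: ✗, needs contraction — val ×2; needs weakening: ctr, env, req unused
linear: ✗, needs contraction — val ×2; needs weakening: ctr, env, req unused
affine: ✗, needs contraction — val ×2
relevant: ✗, needs weakening: ctr, env, req unused
unrestricted: ✓, well-typed at B; no restrictions here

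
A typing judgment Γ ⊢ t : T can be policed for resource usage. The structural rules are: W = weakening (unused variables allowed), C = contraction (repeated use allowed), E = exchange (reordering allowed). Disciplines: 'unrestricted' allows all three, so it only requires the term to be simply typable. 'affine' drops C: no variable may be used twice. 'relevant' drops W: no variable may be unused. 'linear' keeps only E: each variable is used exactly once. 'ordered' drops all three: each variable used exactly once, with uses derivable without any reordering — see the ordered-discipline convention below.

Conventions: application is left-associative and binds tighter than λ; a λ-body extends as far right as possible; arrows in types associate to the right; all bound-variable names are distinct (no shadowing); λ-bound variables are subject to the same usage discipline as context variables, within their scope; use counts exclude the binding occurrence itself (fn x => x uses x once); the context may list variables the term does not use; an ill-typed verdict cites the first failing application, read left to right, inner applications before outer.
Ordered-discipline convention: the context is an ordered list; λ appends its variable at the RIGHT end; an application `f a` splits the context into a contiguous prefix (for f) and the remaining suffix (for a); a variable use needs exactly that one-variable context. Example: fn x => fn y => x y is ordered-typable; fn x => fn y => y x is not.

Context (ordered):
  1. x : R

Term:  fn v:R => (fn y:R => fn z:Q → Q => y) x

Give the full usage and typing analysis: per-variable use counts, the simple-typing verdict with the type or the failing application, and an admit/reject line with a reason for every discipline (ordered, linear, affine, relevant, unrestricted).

variable uses: x=1; v (λ-bound)=0; y (λ-bound)=1; z (λ-bound)=0
order of uses: y, x
typing: well-typed at R → (Q → Q) → R
ordered ✗ (needs weakening: v, z unused)
linear ✗ (needs weakening: v, z unused)
affine ✓ (none of x, v, y, z used more than once)
relevant ✗ (needs weakening: v, z unused)
unrestricted ✓ (well-typed at R → (Q → Q) → R; no restrictions here)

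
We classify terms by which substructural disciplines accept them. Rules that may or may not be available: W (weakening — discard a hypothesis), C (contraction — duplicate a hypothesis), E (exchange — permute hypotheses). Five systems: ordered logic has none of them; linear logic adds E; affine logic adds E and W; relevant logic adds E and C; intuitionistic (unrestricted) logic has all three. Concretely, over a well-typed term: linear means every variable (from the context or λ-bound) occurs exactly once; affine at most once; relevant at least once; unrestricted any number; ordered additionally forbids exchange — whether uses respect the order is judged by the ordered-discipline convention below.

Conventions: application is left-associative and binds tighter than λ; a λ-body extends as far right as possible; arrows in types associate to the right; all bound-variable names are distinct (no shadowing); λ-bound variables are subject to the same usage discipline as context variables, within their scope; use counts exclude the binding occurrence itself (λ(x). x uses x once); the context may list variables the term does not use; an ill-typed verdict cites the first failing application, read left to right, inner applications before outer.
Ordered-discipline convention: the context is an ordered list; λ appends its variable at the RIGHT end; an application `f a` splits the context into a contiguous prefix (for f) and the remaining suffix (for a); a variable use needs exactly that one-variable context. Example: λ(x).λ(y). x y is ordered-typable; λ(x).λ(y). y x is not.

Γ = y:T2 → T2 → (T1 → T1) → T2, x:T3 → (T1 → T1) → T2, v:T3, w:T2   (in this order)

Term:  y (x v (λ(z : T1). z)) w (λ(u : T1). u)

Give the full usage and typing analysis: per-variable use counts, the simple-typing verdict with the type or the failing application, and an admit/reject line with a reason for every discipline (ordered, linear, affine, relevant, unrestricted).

counts: y: 1×, x: 1×, v: 1×, w: 1×, z (λ-bound): 1×, u (λ-bound): 1×
uses in reading order: y, x, v, z, w, u
typing: ✓ — T2
ordered: ✓, y, x, v, w, z, u once each; derivable with no W/C/E
linear: ✓, each of y, x, v, w, z, u used exactly once
affine: ✓, at most one use each (y, x, v, w, z, u)
relevant: ✓, y, x, v, w, z, u: all used, weakening unneeded
unrestricted: ✓, simply typable at T2; W, C, E all held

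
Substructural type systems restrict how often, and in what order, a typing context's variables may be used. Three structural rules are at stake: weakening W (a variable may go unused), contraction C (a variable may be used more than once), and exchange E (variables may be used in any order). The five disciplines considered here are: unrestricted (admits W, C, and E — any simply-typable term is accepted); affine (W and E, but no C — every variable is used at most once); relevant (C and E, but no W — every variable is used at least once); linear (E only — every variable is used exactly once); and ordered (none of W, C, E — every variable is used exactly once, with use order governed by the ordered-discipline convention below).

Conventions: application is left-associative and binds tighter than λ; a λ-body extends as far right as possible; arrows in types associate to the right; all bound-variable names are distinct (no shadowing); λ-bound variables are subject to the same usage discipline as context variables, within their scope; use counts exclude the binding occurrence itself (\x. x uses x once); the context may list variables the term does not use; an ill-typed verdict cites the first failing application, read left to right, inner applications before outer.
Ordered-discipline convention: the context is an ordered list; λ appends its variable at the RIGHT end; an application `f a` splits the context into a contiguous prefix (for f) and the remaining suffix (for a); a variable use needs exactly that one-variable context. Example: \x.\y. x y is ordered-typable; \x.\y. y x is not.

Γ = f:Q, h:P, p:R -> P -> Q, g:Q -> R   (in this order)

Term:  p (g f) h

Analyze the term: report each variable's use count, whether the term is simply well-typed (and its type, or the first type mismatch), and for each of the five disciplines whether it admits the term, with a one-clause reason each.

counts: f: 1×, h: 1×, p: 1×, g: 1×
order of uses: p, g, f, h
typing: ✓ — Q
ordered: ✗ — no contiguous prefix/suffix split fits p, g, f, h
linear: ✓ — each of f, h, p, g used exactly once
affine: ✓ — none of f, h, p, g used more than once
relevant: ✓ — at least one use each (f, h, p, g)
unrestricted: ✓ — type-checks (Q) and nothing is barred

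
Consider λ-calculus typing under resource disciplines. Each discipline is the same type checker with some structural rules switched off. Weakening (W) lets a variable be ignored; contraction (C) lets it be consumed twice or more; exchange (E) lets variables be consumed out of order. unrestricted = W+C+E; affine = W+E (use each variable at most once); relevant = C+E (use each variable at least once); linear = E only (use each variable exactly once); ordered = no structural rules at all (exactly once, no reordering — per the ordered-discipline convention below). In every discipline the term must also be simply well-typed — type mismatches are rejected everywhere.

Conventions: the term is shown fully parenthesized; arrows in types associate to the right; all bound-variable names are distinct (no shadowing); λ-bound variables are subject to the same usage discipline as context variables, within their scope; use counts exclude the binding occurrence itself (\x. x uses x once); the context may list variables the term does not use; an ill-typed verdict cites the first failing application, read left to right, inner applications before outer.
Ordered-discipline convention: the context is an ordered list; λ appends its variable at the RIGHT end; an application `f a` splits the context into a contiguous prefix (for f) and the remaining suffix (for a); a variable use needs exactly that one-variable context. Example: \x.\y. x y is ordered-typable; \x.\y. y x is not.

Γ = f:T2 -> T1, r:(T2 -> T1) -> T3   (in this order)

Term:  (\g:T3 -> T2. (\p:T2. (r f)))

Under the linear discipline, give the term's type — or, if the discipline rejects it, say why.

not well-typed under linear — g, p left unused
use counts: f=1; r=1; g (λ-bound)=0; p (λ-bound)=0
use order (left to right): r, f
typing: the term checks, with type (T3 -> T2) -> T2 -> T3
summary: ordered ✗, linear ✗, affine ✓, relevant ✗, unrestricted ✓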